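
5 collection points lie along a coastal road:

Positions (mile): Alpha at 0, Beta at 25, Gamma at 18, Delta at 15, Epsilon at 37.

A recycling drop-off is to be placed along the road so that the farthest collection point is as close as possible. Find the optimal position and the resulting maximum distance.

The 1-center on a line is the midpoint of the two extreme points: leftmost at 0, rightmost at 37.
Optimal location = (0 + 37)/2 = 18.5; maximum distance = (37 − 0)/2 = 18.5.

location 18.5, max distance 18.5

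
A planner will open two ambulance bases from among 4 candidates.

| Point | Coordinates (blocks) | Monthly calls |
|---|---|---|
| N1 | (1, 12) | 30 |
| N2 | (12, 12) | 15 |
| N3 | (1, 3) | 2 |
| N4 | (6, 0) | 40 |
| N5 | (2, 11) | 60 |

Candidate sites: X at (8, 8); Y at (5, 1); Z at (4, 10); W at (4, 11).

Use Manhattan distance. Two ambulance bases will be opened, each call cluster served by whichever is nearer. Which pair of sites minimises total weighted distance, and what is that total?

{Y, W}, total 467

Evaluate every pair (each demand assigned to the nearer of the two):
  {Y, W}: total = 467
  {Y, Z}: total = 572
  {X, W}: total = 782
  {X, Z}: total = 870
  {Z, W}: total = 875
  {X, Y}: total = 1082
Best pair: {Y, W} with total 467.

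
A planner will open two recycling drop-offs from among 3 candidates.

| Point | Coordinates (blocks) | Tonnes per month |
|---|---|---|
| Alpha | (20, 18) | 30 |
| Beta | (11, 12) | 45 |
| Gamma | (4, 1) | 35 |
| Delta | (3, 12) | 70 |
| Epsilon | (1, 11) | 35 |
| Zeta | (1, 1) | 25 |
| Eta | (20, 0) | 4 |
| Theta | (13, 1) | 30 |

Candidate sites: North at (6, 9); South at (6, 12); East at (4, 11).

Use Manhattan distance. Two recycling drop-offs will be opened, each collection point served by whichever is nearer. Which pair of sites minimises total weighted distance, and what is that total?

{South, East}, total 2389

Evaluate every pair (each demand assigned to the nearer of the two):
  {South, East}: total = 2389
  {North, South}: total = 2462
  {North, East}: total = 2512
Best pair: {South, East} with total 2389.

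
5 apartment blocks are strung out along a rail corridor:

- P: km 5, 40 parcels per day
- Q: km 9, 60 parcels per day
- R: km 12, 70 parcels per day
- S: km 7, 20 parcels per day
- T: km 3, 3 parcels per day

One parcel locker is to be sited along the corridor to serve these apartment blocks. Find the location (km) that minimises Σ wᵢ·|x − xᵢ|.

x = 9

For a sum of weighted absolute distances on a line, the optimum is the weighted median (not the mean). Total weight W = 193; half-weight = 96.5.
Sort by position and accumulate weight:
  km 3 (T, w=3) → cum 3
  km 5 (P, w=40) → cum 43
  km 7 (S, w=20) → cum 63
  km 9 (Q, w=60) → cum 123  ≥ 96.5 → median here
  km 12 (R, w=70) → cum 193
Optimal location: km 9.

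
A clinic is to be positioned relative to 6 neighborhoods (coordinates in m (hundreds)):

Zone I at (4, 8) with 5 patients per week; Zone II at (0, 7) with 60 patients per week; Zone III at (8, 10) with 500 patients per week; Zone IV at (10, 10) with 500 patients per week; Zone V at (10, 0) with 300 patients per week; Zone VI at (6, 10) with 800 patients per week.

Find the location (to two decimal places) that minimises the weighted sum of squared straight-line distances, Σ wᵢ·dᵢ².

(7.77, 8.53)

The minimiser of Σwᵢ‖p−pᵢ‖² is the weighted centroid p* = (Σwᵢpᵢ)/(Σwᵢ).
Σwᵢ = 2165.
Σwᵢxᵢ = 5·4 + 60·0 + 500·8 + 500·10 + 300·10 + 800·6 = 16820.
Σwᵢyᵢ = 5·8 + 60·7 + 500·10 + 500·10 + 300·0 + 800·10 = 18460.
x* = 16820/2165 = 7.77, y* = 18460/2165 = 8.53.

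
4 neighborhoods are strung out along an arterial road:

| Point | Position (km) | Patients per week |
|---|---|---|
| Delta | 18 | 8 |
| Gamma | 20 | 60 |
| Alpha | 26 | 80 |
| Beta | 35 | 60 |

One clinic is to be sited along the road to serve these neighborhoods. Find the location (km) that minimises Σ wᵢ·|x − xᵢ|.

x = 26

For a sum of weighted absolute distances on a line, the optimum is the weighted median (not the mean). Total weight W = 208; half-weight = 104.
Sort by position and accumulate weight:
  km 18 (Delta, w=8) → cum 8
  km 20 (Gamma, w=60) → cum 68
  km 26 (Alpha, w=80) → cum 148  ≥ 104 → median here
  km 35 (Beta, w=60) → cum 208
Optimal location: km 26.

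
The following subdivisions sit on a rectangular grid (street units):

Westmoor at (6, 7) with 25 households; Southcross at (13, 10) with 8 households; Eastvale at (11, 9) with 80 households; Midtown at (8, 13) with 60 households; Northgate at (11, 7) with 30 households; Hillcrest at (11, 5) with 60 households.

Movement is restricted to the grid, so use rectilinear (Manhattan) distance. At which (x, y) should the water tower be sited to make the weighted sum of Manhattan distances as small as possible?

Manhattan distance separates: Σwᵢ(|x−xᵢ|+|y−yᵢ|) = Σwᵢ|x−xᵢ| + Σwᵢ|y−yᵢ|, so x and y are optimised independently as 1-D weighted medians.
Total weight W = 263; half = 131.5.
x-coordinate, sorted with cumulative weight:
  x=6 (Westmoor, w=25) cum 25
  x=8 (Midtown, w=60) cum 85
  x=11 (Eastvale, w=80) cum 165  ← median
  x=11 (Northgate, w=30) cum 195
  x=11 (Hillcrest, w=60) cum 255
  x=13 (Southcross, w=8) cum 263
⇒ x* = 11
y-coordinate, sorted with cumulative weight:
  y=5 (Hillcrest, w=60) cum 60
  y=7 (Westmoor, w=25) cum 85
  y=7 (Northgate, w=30) cum 115
  y=9 (Eastvale, w=80) cum 195  ← median
  y=10 (Southcross, w=8) cum 203
  y=13 (Midtown, w=60) cum 263
⇒ y* = 9

(11, 9)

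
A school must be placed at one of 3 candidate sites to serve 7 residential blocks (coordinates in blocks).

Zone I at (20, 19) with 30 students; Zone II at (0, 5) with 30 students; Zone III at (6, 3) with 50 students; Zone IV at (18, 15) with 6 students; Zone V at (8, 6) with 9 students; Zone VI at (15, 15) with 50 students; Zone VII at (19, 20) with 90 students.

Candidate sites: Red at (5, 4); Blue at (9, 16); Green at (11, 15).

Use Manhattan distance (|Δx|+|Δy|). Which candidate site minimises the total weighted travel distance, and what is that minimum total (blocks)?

Total weighted distance at each candidate:
  Red (5, 4): total = 5119
  Blue (9, 16): total = 3589
  Green (11, 15): total = 3390
Minimum is at Green with total 3390 blocks.

Green, total 3390 blocks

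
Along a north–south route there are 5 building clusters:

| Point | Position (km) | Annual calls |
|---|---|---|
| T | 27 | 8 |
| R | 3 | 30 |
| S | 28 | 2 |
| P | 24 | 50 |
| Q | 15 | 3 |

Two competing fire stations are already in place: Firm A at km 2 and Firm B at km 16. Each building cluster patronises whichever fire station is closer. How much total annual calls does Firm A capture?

The indifferent point is the midpoint (2+16)/2 = 9; building clusters left of it (closer to Firm A at 2) go to Firm A, those right go to Firm B.
  R at 3 (w=30) → Firm A
  Q at 15 (w=3) → Firm B
  P at 24 (w=50) → Firm B
  T at 27 (w=8) → Firm B
  S at 28 (w=2) → Firm B
Firm A captures 30; Firm B captures 63.

30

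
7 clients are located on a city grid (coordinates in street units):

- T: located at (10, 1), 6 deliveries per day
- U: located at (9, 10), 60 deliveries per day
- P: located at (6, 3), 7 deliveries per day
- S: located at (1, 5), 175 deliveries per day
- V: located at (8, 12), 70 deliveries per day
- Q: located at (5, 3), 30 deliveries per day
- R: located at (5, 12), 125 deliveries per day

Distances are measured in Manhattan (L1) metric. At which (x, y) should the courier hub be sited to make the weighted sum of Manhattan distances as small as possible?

(5, 10)

Manhattan distance separates: Σwᵢ(|x−xᵢ|+|y−yᵢ|) = Σwᵢ|x−xᵢ| + Σwᵢ|y−yᵢ|, so x and y are optimised independently as 1-D weighted medians.
Total weight W = 473; half = 236.5.
x-coordinate, sorted with cumulative weight:
  x=1 (S, w=175) cum 175
  x=5 (Q, w=30) cum 205
  x=5 (R, w=125) cum 330  ← median
  x=6 (P, w=7) cum 337
  x=8 (V, w=70) cum 407
  x=9 (U, w=60) cum 467
  x=10 (T, w=6) cum 473
⇒ x* = 5
y-coordinate, sorted with cumulative weight:
  y=1 (T, w=6) cum 6
  y=3 (P, w=7) cum 13
  y=3 (Q, w=30) cum 43
  y=5 (S, w=175) cum 218
  y=10 (U, w=60) cum 278  ← median
  y=12 (V, w=70) cum 348
  y=12 (R, w=125) cum 473
⇒ y* = 10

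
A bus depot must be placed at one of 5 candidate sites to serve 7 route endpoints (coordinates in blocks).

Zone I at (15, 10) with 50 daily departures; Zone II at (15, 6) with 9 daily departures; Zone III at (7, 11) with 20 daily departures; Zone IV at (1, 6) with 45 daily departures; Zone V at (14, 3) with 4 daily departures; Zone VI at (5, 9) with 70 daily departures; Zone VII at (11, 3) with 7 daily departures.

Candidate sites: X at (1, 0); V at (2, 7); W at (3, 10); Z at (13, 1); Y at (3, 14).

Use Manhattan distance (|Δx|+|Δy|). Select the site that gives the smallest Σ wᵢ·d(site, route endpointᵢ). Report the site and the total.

W, total 1501 blocks

Total weighted distance at each candidate:
  X (1, 0): total = 3055
  V (2, 7): total = 1701
  W (3, 10): total = 1501
  Z (13, 1): total = 2858
  Y (3, 14): total = 2281
Minimum is at W with total 1501 blocks.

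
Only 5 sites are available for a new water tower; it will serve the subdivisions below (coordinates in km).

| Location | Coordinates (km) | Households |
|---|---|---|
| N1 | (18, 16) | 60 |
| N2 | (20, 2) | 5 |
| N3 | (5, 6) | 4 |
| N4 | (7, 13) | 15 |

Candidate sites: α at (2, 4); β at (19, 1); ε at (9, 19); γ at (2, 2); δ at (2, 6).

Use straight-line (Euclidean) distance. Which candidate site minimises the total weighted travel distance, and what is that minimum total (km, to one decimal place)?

ε, total 819.7 km

Total weighted distance at each candidate:
  α (2, 4): total = 1459.4
  β (19, 1): total = 1223.1
  ε (9, 19): total = 819.7
  γ (2, 2): total = 1566.9
  δ (2, 6): total = 1365.3
Minimum is at ε with total 819.7 km.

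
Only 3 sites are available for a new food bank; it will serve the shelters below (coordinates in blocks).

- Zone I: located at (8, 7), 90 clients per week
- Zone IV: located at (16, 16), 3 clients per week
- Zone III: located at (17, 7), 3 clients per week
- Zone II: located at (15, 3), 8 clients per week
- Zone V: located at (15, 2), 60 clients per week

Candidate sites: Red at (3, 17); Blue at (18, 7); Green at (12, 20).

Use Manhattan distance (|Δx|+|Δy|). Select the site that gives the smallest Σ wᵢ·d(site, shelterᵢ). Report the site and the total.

Blue, total 1472 blocks

Total weighted distance at each candidate:
  Red (3, 17): total = 3292
  Blue (18, 7): total = 1472
  Green (12, 20): total = 3028
Minimum is at Blue with total 1472 blocks.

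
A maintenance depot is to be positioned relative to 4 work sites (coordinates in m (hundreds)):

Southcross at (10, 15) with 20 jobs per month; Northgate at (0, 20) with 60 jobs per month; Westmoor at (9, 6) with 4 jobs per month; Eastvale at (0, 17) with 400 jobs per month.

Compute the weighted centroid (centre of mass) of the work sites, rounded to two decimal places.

(0.49, 17.20)

The minimiser of Σwᵢ‖p−pᵢ‖² is the weighted centroid p* = (Σwᵢpᵢ)/(Σwᵢ).
Σwᵢ = 484.
Σwᵢxᵢ = 20·10 + 60·0 + 4·9 + 400·0 = 236.
Σwᵢyᵢ = 20·15 + 60·20 + 4·6 + 400·17 = 8324.
x* = 236/484 = 0.49, y* = 8324/484 = 17.20.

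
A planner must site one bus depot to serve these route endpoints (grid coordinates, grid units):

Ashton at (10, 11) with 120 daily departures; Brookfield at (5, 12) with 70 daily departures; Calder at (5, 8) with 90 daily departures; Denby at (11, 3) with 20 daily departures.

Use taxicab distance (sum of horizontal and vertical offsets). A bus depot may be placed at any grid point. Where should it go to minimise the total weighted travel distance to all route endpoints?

(5, 11)

Manhattan distance separates: Σwᵢ(|x−xᵢ|+|y−yᵢ|) = Σwᵢ|x−xᵢ| + Σwᵢ|y−yᵢ|, so x and y are optimised independently as 1-D weighted medians.
Total weight W = 300; half = 150.
x-coordinate, sorted with cumulative weight:
  x=5 (Brookfield, w=70) cum 70
  x=5 (Calder, w=90) cum 160  ← median
  x=10 (Ashton, w=120) cum 280
  x=11 (Denby, w=20) cum 300
⇒ x* = 5
y-coordinate, sorted with cumulative weight:
  y=3 (Denby, w=20) cum 20
  y=8 (Calder, w=90) cum 110
  y=11 (Ashton, w=120) cum 230  ← median
  y=12 (Brookfield, w=70) cum 300
⇒ y* = 11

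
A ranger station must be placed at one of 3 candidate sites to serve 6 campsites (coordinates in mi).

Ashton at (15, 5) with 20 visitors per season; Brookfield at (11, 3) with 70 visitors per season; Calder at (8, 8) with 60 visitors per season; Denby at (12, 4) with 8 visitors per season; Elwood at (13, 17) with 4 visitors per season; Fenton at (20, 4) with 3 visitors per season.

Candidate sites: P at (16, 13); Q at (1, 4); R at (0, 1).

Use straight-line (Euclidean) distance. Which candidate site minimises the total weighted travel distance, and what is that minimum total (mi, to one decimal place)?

P, total 1638.2 mi

Total weighted distance at each candidate:
  P (16, 13): total = 1638.2
  Q (1, 4): total = 1683.7
  R (0, 1): total = 1973.0
Minimum is at P with total 1638.2 mi.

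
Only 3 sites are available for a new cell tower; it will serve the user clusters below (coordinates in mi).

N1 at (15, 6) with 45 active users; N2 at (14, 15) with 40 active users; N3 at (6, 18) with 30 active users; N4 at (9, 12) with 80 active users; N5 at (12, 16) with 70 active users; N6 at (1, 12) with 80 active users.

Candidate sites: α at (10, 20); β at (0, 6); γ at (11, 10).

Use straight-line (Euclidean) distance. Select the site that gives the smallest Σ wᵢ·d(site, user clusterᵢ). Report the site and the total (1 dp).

Total weighted distance at each candidate:
  α (10, 20): total = 2980.6
  β (0, 6): total = 4188.6
  γ (11, 10): total = 2238.7
Minimum is at γ with total 2238.7 mi.

γ, total 2238.7 mi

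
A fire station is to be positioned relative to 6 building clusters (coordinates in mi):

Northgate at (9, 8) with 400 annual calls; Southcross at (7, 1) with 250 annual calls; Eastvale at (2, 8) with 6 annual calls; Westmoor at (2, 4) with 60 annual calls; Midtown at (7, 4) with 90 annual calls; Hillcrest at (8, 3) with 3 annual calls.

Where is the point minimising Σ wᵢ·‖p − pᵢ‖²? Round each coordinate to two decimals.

The minimiser of Σwᵢ‖p−pᵢ‖² is the weighted centroid p* = (Σwᵢpᵢ)/(Σwᵢ).
Σwᵢ = 809.
Σwᵢxᵢ = 400·9 + 250·7 + 6·2 + 60·2 + 90·7 + 3·8 = 6136.
Σwᵢyᵢ = 400·8 + 250·1 + 6·8 + 60·4 + 90·4 + 3·3 = 4107.
x* = 6136/809 = 7.58, y* = 4107/809 = 5.08.

(7.58, 5.08)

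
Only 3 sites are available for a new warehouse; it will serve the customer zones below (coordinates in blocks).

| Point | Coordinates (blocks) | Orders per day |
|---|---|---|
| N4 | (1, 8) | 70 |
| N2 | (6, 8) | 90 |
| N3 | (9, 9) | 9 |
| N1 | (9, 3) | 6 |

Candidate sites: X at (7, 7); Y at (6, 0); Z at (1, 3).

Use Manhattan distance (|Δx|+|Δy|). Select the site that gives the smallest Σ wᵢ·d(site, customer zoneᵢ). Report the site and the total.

X, total 742 blocks

Total weighted distance at each candidate:
  X (7, 7): total = 742
  Y (6, 0): total = 1774
  Z (1, 3): total = 1424
Minimum is at X with total 742 blocks.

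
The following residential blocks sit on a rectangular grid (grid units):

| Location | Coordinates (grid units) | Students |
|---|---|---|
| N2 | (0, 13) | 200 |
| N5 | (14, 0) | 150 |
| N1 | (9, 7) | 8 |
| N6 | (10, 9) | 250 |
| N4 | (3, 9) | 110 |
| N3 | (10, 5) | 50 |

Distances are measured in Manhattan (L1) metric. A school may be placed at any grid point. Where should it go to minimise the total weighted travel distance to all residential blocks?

Manhattan distance separates: Σwᵢ(|x−xᵢ|+|y−yᵢ|) = Σwᵢ|x−xᵢ| + Σwᵢ|y−yᵢ|, so x and y are optimised independently as 1-D weighted medians.
Total weight W = 768; half = 384.
x-coordinate, sorted with cumulative weight:
  x=0 (N2, w=200) cum 200
  x=3 (N4, w=110) cum 310
  x=9 (N1, w=8) cum 318
  x=10 (N6, w=250) cum 568  ← median
  x=10 (N3, w=50) cum 618
  x=14 (N5, w=150) cum 768
⇒ x* = 10
y-coordinate, sorted with cumulative weight:
  y=0 (N5, w=150) cum 150
  y=5 (N3, w=50) cum 200
  y=7 (N1, w=8) cum 208
  y=9 (N6, w=250) cum 458  ← median
  y=9 (N4, w=110) cum 568
  y=13 (N2, w=200) cum 768
⇒ y* = 9

(10, 9)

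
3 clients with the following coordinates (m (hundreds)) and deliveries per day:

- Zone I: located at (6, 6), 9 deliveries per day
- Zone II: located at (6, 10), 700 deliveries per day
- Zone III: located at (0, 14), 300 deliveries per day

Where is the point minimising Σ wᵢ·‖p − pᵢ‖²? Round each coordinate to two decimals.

The minimiser of Σwᵢ‖p−pᵢ‖² is the weighted centroid p* = (Σwᵢpᵢ)/(Σwᵢ).
Σwᵢ = 1009.
Σwᵢxᵢ = 9·6 + 700·6 + 300·0 = 4254.
Σwᵢyᵢ = 9·6 + 700·10 + 300·14 = 11254.
x* = 4254/1009 = 4.22, y* = 11254/1009 = 11.15.

(4.22, 11.15)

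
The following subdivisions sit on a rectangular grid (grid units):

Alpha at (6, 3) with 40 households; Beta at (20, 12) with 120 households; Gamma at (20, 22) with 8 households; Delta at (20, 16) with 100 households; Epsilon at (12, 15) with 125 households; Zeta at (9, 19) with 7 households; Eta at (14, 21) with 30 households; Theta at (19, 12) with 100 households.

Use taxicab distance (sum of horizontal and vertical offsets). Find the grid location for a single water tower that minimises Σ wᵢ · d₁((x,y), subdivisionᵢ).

Manhattan distance separates: Σwᵢ(|x−xᵢ|+|y−yᵢ|) = Σwᵢ|x−xᵢ| + Σwᵢ|y−yᵢ|, so x and y are optimised independently as 1-D weighted medians.
Total weight W = 530; half = 265.
x-coordinate, sorted with cumulative weight:
  x=6 (Alpha, w=40) cum 40
  x=9 (Zeta, w=7) cum 47
  x=12 (Epsilon, w=125) cum 172
  x=14 (Eta, w=30) cum 202
  x=19 (Theta, w=100) cum 302  ← median
  x=20 (Beta, w=120) cum 422
  x=20 (Gamma, w=8) cum 430
  x=20 (Delta, w=100) cum 530
⇒ x* = 19
y-coordinate, sorted with cumulative weight:
  y=3 (Alpha, w=40) cum 40
  y=12 (Beta, w=120) cum 160
  y=12 (Theta, w=100) cum 260
  y=15 (Epsilon, w=125) cum 385  ← median
  y=16 (Delta, w=100) cum 485
  y=19 (Zeta, w=7) cum 492
  y=21 (Eta, w=30) cum 522
  y=22 (Gamma, w=8) cum 530
⇒ y* = 15

(19, 15)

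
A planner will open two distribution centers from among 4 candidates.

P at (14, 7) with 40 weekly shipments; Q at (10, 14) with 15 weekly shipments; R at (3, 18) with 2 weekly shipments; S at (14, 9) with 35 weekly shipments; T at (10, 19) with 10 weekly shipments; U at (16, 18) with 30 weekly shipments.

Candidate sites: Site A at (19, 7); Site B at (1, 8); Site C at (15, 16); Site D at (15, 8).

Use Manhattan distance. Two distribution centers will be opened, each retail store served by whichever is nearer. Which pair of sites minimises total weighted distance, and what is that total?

Evaluate every pair (each demand assigned to the nearer of the two):
  {Site C, Site D}: total = 453
  {Site A, Site C}: total = 748
  {Site B, Site D}: total = 829
  {Site A, Site D}: total = 849
  {Site B, Site C}: total = 979
  {Site A, Site B}: total = 1314
Best pair: {Site C, Site D} with total 453.

{Site C, Site D}, total 453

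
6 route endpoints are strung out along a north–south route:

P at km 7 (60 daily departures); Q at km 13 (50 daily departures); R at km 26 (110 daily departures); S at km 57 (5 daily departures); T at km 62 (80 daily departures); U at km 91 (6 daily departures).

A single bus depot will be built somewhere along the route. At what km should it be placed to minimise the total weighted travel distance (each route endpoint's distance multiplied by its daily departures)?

x = 26

For a sum of weighted absolute distances on a line, the optimum is the weighted median (not the mean). Total weight W = 311; half-weight = 155.5.
Sort by position and accumulate weight:
  km 7 (P, w=60) → cum 60
  km 13 (Q, w=50) → cum 110
  km 26 (R, w=110) → cum 220  ≥ 155.5 → median here
  km 57 (S, w=5) → cum 225
  km 62 (T, w=80) → cum 305
  km 91 (U, w=6) → cum 311
Optimal location: km 26.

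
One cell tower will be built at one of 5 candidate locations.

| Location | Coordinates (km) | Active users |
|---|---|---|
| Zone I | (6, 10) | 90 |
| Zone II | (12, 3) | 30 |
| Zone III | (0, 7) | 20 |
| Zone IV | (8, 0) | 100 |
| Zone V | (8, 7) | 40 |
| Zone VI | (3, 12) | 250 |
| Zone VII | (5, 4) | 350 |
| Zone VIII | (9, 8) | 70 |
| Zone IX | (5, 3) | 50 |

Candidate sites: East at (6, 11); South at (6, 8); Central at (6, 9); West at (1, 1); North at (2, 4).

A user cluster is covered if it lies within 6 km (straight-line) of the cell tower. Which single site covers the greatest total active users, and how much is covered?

Coverage radius r = 6 km; a point is covered iff (Δx)²+(Δy)² ≤ 6² = 36.
  East (6, 11): covers {Zone I, Zone V, Zone VI, Zone VIII} → 450
  South (6, 8): covers {Zone I, Zone V, Zone VI, Zone VII, Zone VIII, Zone IX} → 850
  Central (6, 9): covers {Zone I, Zone V, Zone VI, Zone VII, Zone VIII} → 800
  West (1, 1): covers {Zone VII, Zone IX} → 400
  North (2, 4): covers {Zone III, Zone VII, Zone IX} → 420
Maximum coverage at South: 850 active users.

South, covering 850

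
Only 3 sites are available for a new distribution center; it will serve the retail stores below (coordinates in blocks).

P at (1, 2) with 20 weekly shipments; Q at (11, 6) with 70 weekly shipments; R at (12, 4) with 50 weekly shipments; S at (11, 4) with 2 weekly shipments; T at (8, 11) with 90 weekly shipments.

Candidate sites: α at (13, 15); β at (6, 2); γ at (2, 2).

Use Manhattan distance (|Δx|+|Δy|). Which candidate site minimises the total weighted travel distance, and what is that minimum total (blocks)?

β, total 2134 blocks

Total weighted distance at each candidate:
  α (13, 15): total = 2706
  β (6, 2): total = 2134
  γ (2, 2): total = 2902
Minimum is at β with total 2134 blocks.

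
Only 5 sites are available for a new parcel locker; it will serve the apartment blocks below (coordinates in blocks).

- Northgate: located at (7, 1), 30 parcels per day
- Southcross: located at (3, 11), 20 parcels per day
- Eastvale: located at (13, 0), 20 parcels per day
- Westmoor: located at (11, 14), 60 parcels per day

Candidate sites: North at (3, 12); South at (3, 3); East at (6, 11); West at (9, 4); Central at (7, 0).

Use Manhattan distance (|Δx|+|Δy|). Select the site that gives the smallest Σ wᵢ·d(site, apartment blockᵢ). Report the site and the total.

Total weighted distance at each candidate:
  North (3, 12): total = 1510
  South (3, 3): total = 1740
  East (6, 11): total = 1230
  West (9, 4): total = 1290
  Central (7, 0): total = 1530
Minimum is at East with total 1230 blocks.

East, total 1230 blocks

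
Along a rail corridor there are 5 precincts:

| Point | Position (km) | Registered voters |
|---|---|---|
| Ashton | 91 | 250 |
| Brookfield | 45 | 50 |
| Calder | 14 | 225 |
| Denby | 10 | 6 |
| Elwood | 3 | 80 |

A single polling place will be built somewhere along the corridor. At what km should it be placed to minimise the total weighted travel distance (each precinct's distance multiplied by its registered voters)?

For a sum of weighted absolute distances on a line, the optimum is the weighted median (not the mean). Total weight W = 611; half-weight = 305.5.
Sort by position and accumulate weight:
  km 3 (Elwood, w=80) → cum 80
  km 10 (Denby, w=6) → cum 86
  km 14 (Calder, w=225) → cum 311  ≥ 305.5 → median here
  km 45 (Brookfield, w=50) → cum 361
  km 91 (Ashton, w=250) → cum 611
Optimal location: km 14.

x = 14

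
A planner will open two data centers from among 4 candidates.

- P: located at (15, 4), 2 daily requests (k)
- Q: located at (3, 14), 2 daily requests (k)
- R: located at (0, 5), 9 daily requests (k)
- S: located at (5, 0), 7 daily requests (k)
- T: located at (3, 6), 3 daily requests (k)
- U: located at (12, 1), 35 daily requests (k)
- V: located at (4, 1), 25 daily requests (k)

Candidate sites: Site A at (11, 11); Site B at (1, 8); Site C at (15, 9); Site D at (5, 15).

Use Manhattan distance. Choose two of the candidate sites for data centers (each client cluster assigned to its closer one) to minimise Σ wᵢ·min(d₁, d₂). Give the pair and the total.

{Site B, Site C}, total 793

Evaluate every pair (each demand assigned to the nearer of the two):
  {Site B, Site C}: total = 793
  {Site A, Site B}: total = 805
  {Site C, Site D}: total = 1049
  {Site B, Site D}: total = 1054
  {Site A, Site D}: total = 1061
  {Site A, Site C}: total = 1153
Best pair: {Site B, Site C} with total 793.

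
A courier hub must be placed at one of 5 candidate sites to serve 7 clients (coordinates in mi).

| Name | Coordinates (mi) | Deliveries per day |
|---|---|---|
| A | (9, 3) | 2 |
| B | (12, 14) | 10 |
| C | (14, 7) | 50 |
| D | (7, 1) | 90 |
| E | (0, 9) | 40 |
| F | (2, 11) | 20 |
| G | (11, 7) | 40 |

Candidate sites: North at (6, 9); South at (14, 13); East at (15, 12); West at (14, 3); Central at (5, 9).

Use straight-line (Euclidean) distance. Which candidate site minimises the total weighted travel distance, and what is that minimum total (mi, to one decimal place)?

Total weighted distance at each candidate:
  North (6, 9): total = 1774.3
  South (14, 13): total = 2689.1
  East (15, 12): total = 2665.5
  West (14, 3): total = 2074.7
  Central (5, 9): total = 1828.7
Minimum is at North with total 1774.3 mi.

North, total 1774.3 mi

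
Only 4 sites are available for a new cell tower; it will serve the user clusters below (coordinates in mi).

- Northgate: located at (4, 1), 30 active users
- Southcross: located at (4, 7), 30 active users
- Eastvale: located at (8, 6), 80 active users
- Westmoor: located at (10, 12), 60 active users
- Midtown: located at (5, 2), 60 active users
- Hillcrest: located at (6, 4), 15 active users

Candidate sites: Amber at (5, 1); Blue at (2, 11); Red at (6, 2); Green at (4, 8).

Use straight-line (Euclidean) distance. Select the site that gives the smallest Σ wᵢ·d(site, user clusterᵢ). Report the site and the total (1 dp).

Total weighted distance at each candidate:
  Amber (5, 1): total = 1511.4
  Blue (2, 11): total = 2238.8
  Red (6, 2): total = 1322.6
  Green (4, 8): total = 1462.5
Minimum is at Red with total 1322.6 mi.

Red, total 1322.6 mi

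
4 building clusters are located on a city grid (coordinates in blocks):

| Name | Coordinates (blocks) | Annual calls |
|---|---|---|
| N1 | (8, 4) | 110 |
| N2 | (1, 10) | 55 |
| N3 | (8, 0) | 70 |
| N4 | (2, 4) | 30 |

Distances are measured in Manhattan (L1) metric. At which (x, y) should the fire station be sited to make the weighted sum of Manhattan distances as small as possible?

Manhattan distance separates: Σwᵢ(|x−xᵢ|+|y−yᵢ|) = Σwᵢ|x−xᵢ| + Σwᵢ|y−yᵢ|, so x and y are optimised independently as 1-D weighted medians.
Total weight W = 265; half = 132.5.
x-coordinate, sorted with cumulative weight:
  x=1 (N2, w=55) cum 55
  x=2 (N4, w=30) cum 85
  x=8 (N1, w=110) cum 195  ← median
  x=8 (N3, w=70) cum 265
⇒ x* = 8
y-coordinate, sorted with cumulative weight:
  y=0 (N3, w=70) cum 70
  y=4 (N1, w=110) cum 180  ← median
  y=4 (N4, w=30) cum 210
  y=10 (N2, w=55) cum 265
⇒ y* = 4

(8, 4)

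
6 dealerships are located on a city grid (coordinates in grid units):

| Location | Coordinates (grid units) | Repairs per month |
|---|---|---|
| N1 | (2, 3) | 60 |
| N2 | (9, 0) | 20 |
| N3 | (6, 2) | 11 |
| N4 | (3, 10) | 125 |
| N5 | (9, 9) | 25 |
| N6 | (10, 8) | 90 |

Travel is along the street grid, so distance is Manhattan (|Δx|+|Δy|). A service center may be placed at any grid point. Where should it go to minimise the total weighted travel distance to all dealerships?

Manhattan distance separates: Σwᵢ(|x−xᵢ|+|y−yᵢ|) = Σwᵢ|x−xᵢ| + Σwᵢ|y−yᵢ|, so x and y are optimised independently as 1-D weighted medians.
Total weight W = 331; half = 165.5.
x-coordinate, sorted with cumulative weight:
  x=2 (N1, w=60) cum 60
  x=3 (N4, w=125) cum 185  ← median
  x=6 (N3, w=11) cum 196
  x=9 (N2, w=20) cum 216
  x=9 (N5, w=25) cum 241
  x=10 (N6, w=90) cum 331
⇒ x* = 3
y-coordinate, sorted with cumulative weight:
  y=0 (N2, w=20) cum 20
  y=2 (N3, w=11) cum 31
  y=3 (N1, w=60) cum 91
  y=8 (N6, w=90) cum 181  ← median
  y=9 (N5, w=25) cum 206
  y=10 (N4, w=125) cum 331
⇒ y* = 8

(3, 8)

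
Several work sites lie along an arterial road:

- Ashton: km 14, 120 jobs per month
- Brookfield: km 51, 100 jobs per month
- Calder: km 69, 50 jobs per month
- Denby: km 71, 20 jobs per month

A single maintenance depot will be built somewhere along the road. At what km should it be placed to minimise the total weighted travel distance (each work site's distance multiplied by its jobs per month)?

For a sum of weighted absolute distances on a line, the optimum is the weighted median (not the mean). Total weight W = 290; half-weight = 145.
Sort by position and accumulate weight:
  km 14 (Ashton, w=120) → cum 120
  km 51 (Brookfield, w=100) → cum 220  ≥ 145 → median here
  km 69 (Calder, w=50) → cum 270
  km 71 (Denby, w=20) → cum 290
Optimal location: km 51.

x = 51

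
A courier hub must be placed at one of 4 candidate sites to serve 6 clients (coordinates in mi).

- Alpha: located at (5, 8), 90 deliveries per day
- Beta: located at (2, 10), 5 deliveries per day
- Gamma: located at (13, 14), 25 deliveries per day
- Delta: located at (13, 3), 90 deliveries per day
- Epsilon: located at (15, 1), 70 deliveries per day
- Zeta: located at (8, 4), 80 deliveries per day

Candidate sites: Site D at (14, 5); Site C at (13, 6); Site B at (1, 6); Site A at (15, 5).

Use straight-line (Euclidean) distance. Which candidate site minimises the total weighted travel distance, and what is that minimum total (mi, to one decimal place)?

Total weighted distance at each candidate:
  Site D (14, 5): total = 2121.7
  Site C (13, 6): total = 2078.5
  Site B (1, 6): total = 3519.9
  Site A (15, 5): total = 2340.0
Minimum is at Site C with total 2078.5 mi.

Site C, total 2078.5 mi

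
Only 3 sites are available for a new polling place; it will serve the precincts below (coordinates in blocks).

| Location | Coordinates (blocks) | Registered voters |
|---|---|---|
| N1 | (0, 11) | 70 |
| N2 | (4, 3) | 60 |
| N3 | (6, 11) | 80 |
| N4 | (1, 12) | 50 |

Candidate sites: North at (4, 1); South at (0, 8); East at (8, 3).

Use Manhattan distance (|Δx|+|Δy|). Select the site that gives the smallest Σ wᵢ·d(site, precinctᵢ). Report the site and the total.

South, total 1720 blocks

Total weighted distance at each candidate:
  North (4, 1): total = 2760
  South (0, 8): total = 1720
  East (8, 3): total = 2960
Minimum is at South with total 1720 blocks.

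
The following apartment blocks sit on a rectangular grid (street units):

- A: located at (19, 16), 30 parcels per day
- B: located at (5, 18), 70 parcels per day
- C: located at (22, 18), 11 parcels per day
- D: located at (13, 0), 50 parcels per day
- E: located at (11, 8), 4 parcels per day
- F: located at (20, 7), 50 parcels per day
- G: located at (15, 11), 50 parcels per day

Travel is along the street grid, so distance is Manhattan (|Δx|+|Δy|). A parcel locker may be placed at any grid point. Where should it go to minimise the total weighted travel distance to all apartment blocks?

(15, 11)

Manhattan distance separates: Σwᵢ(|x−xᵢ|+|y−yᵢ|) = Σwᵢ|x−xᵢ| + Σwᵢ|y−yᵢ|, so x and y are optimised independently as 1-D weighted medians.
Total weight W = 265; half = 132.5.
x-coordinate, sorted with cumulative weight:
  x=5 (B, w=70) cum 70
  x=11 (E, w=4) cum 74
  x=13 (D, w=50) cum 124
  x=15 (G, w=50) cum 174  ← median
  x=19 (A, w=30) cum 204
  x=20 (F, w=50) cum 254
  x=22 (C, w=11) cum 265
⇒ x* = 15
y-coordinate, sorted with cumulative weight:
  y=0 (D, w=50) cum 50
  y=7 (F, w=50) cum 100
  y=8 (E, w=4) cum 104
  y=11 (G, w=50) cum 154  ← median
  y=16 (A, w=30) cum 184
  y=18 (B, w=70) cum 254
  y=18 (C, w=11) cum 265
⇒ y* = 11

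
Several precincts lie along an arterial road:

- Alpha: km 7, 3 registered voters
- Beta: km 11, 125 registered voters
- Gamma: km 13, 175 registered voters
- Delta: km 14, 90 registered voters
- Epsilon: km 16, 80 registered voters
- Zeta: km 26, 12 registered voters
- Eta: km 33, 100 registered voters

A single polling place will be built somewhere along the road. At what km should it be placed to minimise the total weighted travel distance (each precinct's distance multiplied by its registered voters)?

For a sum of weighted absolute distances on a line, the optimum is the weighted median (not the mean). Total weight W = 585; half-weight = 292.5.
Sort by position and accumulate weight:
  km 7 (Alpha, w=3) → cum 3
  km 11 (Beta, w=125) → cum 128
  km 13 (Gamma, w=175) → cum 303  ≥ 292.5 → median here
  km 14 (Delta, w=90) → cum 393
  km 16 (Epsilon, w=80) → cum 473
  km 26 (Zeta, w=12) → cum 485
  km 33 (Eta, w=100) → cum 585
Optimal location: km 13.

x = 13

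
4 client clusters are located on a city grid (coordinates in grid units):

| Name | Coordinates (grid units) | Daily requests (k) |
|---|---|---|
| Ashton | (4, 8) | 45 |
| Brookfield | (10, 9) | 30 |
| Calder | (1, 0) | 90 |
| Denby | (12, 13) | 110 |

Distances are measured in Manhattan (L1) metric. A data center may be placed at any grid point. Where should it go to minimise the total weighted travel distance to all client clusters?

(10, 9)

Manhattan distance separates: Σwᵢ(|x−xᵢ|+|y−yᵢ|) = Σwᵢ|x−xᵢ| + Σwᵢ|y−yᵢ|, so x and y are optimised independently as 1-D weighted medians.
Total weight W = 275; half = 137.5.
x-coordinate, sorted with cumulative weight:
  x=1 (Calder, w=90) cum 90
  x=4 (Ashton, w=45) cum 135
  x=10 (Brookfield, w=30) cum 165  ← median
  x=12 (Denby, w=110) cum 275
⇒ x* = 10
y-coordinate, sorted with cumulative weight:
  y=0 (Calder, w=90) cum 90
  y=8 (Ashton, w=45) cum 135
  y=9 (Brookfield, w=30) cum 165  ← median
  y=13 (Denby, w=110) cum 275
⇒ y* = 9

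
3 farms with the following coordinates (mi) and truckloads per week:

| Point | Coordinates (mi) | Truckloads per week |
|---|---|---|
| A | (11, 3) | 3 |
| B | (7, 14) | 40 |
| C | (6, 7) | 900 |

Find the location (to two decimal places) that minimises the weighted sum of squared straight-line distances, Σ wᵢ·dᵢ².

The minimiser of Σwᵢ‖p−pᵢ‖² is the weighted centroid p* = (Σwᵢpᵢ)/(Σwᵢ).
Σwᵢ = 943.
Σwᵢxᵢ = 3·11 + 40·7 + 900·6 = 5713.
Σwᵢyᵢ = 3·3 + 40·14 + 900·7 = 6869.
x* = 5713/943 = 6.06, y* = 6869/943 = 7.28.

(6.06, 7.28)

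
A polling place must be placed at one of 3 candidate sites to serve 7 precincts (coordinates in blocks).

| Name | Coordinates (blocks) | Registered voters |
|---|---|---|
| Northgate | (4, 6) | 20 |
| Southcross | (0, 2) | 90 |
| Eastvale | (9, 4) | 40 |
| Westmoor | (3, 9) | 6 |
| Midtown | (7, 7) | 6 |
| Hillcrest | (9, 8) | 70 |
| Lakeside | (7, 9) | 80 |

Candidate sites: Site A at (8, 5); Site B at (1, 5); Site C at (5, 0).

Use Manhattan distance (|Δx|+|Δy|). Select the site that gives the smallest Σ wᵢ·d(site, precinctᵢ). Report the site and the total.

Site A, total 1922 blocks

Total weighted distance at each candidate:
  Site A (8, 5): total = 1922
  Site B (1, 5): total = 2454
  Site C (5, 0): total = 2930
Minimum is at Site A with total 1922 blocks.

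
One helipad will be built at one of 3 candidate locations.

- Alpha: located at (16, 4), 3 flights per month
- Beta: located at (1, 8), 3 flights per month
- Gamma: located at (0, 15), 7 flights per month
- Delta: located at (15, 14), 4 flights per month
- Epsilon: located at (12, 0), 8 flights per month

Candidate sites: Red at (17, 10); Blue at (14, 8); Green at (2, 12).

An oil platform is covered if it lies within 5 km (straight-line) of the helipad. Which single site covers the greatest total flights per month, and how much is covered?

Green, covering 10

Coverage radius r = 5 km; a point is covered iff (Δx)²+(Δy)² ≤ 5² = 25.
  Red (17, 10): covers {Delta} → 4
  Blue (14, 8): covers {Alpha} → 3
  Green (2, 12): covers {Beta, Gamma} → 10
Maximum coverage at Green: 10 flights per month.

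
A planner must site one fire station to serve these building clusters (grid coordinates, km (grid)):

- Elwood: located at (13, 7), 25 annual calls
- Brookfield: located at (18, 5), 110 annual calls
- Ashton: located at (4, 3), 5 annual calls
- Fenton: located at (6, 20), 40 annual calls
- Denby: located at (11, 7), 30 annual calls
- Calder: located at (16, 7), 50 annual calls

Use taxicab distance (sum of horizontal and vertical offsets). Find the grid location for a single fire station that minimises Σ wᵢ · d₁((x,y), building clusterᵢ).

(16, 7)

Manhattan distance separates: Σwᵢ(|x−xᵢ|+|y−yᵢ|) = Σwᵢ|x−xᵢ| + Σwᵢ|y−yᵢ|, so x and y are optimised independently as 1-D weighted medians.
Total weight W = 260; half = 130.
x-coordinate, sorted with cumulative weight:
  x=4 (Ashton, w=5) cum 5
  x=6 (Fenton, w=40) cum 45
  x=11 (Denby, w=30) cum 75
  x=13 (Elwood, w=25) cum 100
  x=16 (Calder, w=50) cum 150  ← median
  x=18 (Brookfield, w=110) cum 260
⇒ x* = 16
y-coordinate, sorted with cumulative weight:
  y=3 (Ashton, w=5) cum 5
  y=5 (Brookfield, w=110) cum 115
  y=7 (Elwood, w=25) cum 140  ← median
  y=7 (Denby, w=30) cum 170
  y=7 (Calder, w=50) cum 220
  y=20 (Fenton, w=40) cum 260
⇒ y* = 7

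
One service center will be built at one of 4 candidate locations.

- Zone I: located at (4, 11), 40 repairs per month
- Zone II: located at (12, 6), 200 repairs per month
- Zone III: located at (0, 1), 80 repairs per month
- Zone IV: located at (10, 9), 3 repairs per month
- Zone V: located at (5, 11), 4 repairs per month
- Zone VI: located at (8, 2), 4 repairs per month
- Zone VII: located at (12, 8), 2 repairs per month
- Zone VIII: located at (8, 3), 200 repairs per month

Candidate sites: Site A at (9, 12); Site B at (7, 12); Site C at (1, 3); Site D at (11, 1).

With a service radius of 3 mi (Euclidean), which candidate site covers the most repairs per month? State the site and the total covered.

Site C, covering 80

Coverage radius r = 3 mi; a point is covered iff (Δx)²+(Δy)² ≤ 3² = 9.
  Site A (9, 12): covers {none} → 0
  Site B (7, 12): covers {Zone V} → 4
  Site C (1, 3): covers {Zone III} → 80
  Site D (11, 1): covers {none} → 0
Maximum coverage at Site C: 80 repairs per month.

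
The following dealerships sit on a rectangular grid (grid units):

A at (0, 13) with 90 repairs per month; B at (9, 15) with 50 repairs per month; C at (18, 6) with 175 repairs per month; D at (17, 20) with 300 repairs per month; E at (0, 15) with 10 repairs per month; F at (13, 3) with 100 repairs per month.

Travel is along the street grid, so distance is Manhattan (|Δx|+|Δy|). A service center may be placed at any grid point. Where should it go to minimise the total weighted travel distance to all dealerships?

Manhattan distance separates: Σwᵢ(|x−xᵢ|+|y−yᵢ|) = Σwᵢ|x−xᵢ| + Σwᵢ|y−yᵢ|, so x and y are optimised independently as 1-D weighted medians.
Total weight W = 725; half = 362.5.
x-coordinate, sorted with cumulative weight:
  x=0 (A, w=90) cum 90
  x=0 (E, w=10) cum 100
  x=9 (B, w=50) cum 150
  x=13 (F, w=100) cum 250
  x=17 (D, w=300) cum 550  ← median
  x=18 (C, w=175) cum 725
⇒ x* = 17
y-coordinate, sorted with cumulative weight:
  y=3 (F, w=100) cum 100
  y=6 (C, w=175) cum 275
  y=13 (A, w=90) cum 365  ← median
  y=15 (B, w=50) cum 415
  y=15 (E, w=10) cum 425
  y=20 (D, w=300) cum 725
⇒ y* = 13

(17, 13)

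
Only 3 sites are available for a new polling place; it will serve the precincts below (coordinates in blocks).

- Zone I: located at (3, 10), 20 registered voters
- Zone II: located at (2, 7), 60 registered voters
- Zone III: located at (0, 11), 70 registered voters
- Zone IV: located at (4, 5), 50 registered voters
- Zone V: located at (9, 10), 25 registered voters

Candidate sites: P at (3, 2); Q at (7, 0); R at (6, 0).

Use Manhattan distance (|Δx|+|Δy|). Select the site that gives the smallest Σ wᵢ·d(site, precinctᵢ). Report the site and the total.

Total weighted distance at each candidate:
  P (3, 2): total = 1910
  Q (7, 0): total = 2960
  R (6, 0): total = 2785
Minimum is at P with total 1910 blocks.

P, total 1910 blocks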